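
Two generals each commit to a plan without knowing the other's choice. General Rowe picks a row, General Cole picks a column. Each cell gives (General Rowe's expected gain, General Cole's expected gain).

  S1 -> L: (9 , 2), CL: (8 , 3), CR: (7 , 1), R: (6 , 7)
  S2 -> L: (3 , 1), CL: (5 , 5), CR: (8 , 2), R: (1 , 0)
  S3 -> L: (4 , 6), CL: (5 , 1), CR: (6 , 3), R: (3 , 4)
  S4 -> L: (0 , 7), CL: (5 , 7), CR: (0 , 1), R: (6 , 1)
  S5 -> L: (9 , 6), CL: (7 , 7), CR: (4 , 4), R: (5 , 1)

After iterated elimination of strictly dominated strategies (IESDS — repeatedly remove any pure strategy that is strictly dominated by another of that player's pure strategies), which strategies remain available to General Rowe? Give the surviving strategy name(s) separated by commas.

For General Rowe, S1 strictly dominates S3 on the remaining columns (L: 9>4, CL: 8>5, CR: 7>6, R: 6>3); eliminate S3.
For General Cole, CL strictly dominates CR on the remaining rows (S1: 3>1, S2: 5>2, S4: 7>1, S5: 7>4); eliminate CR.
Row S2 is eliminated: S1 beats it against every remaining column (L: 9>3, CL: 8>5, R: 6>1).
Among the remaining strategies, none is strictly dominated by another pure strategy of the same player, so the elimination stops.
Surviving strategies — General Rowe: {S1, S4, S5}; General Cole: {L, CL, R}.

S1, S4, S5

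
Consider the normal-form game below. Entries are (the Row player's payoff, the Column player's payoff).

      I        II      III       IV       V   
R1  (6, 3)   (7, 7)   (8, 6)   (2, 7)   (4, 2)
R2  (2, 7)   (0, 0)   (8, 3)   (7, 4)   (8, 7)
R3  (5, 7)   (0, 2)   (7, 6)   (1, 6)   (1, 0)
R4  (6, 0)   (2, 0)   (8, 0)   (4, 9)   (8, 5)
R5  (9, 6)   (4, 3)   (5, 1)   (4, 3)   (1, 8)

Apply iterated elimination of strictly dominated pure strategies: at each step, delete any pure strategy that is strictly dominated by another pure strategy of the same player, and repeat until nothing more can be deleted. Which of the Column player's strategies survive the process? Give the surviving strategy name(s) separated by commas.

Row R3 is eliminated: R1 beats it against every remaining column (I: 6>5, II: 7>0, III: 8>7, IV: 2>1, V: 4>1).
The Column player's strategy III is strictly dominated by IV (R1: 7>6, R2: 4>3, R4: 9>0, R5: 3>1) and is removed.
Among the remaining strategies, none is strictly dominated by another pure strategy of the same player, so the elimination stops.
Surviving strategies — the Row player: {R1, R2, R4, R5}; the Column player: {I, II, IV, V}.

I, II, IV, V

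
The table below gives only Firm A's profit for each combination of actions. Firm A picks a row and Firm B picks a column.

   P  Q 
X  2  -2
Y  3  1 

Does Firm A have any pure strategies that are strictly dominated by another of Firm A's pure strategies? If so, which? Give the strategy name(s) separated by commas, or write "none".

X: dominated, since Y does at least as well everywhere (P: 3>2, Q: 1>-2).
Nothing dominates Y: X at P (3>2).

X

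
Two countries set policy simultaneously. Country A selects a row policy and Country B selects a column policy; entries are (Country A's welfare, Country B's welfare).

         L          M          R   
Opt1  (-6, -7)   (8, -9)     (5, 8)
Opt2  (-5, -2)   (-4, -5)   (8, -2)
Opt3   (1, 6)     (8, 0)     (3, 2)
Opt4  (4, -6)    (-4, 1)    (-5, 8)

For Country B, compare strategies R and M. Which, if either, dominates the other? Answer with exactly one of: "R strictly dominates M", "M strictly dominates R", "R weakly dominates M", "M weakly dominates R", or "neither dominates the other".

R strictly dominates M

R's payoffs vs M's, by Country A's action — Opt1: 8>-9, Opt2: -2>-5, Opt3: 2>0, Opt4: 8>1.
Every comparison favours R, so R strictly dominates M.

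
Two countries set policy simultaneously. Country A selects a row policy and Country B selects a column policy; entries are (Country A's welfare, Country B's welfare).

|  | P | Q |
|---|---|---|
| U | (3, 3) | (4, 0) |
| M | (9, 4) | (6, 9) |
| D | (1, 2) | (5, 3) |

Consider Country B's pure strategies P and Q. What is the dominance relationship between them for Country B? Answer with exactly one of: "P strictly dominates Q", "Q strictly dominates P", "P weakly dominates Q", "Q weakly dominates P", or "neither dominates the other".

Compare P to Q across each choice by Country A: U: 3>0, M: 4<9, D: 2<3.
P does better at U but worse at M, D; neither strategy dominates the other.

neither dominates the other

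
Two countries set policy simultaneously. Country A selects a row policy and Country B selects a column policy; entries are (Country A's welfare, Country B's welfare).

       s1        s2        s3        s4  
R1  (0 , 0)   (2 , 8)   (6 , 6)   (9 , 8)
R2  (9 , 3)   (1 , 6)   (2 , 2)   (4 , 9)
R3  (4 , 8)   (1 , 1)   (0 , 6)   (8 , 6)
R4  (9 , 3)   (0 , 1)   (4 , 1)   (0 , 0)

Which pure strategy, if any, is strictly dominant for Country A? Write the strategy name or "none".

R1 fails to dominate R2 at s1 (0<9).
R2 fails to dominate R1 at s2 (1<2).
R3 fails to dominate R1 at s2 (1<2).
R4 fails to dominate R1 at s2 (0<2).
No single strategy dominates all the others.

none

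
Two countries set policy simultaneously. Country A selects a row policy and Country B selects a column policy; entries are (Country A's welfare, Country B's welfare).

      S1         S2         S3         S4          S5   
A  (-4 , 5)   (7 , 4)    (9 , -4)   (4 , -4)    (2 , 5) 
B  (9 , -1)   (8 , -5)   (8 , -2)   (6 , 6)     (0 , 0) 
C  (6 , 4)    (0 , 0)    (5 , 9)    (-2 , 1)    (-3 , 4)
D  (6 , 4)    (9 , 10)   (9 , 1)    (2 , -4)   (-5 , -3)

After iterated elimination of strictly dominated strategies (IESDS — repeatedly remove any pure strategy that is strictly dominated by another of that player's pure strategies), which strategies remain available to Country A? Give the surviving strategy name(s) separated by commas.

Country A's strategy C is strictly dominated by B (S1: 9>6, S2: 8>0, S3: 8>5, S4: 6>-2, S5: 0>-3) and is removed.
Country B's strategy S3 is strictly dominated by S1 (A: 5>-4, B: -1>-2, D: 4>1) and is removed.
Among the remaining strategies, none is strictly dominated by another pure strategy of the same player, so the elimination stops.
Surviving strategies — Country A: {A, B, D}; Country B: {S1, S2, S4, S5}.

A, B, D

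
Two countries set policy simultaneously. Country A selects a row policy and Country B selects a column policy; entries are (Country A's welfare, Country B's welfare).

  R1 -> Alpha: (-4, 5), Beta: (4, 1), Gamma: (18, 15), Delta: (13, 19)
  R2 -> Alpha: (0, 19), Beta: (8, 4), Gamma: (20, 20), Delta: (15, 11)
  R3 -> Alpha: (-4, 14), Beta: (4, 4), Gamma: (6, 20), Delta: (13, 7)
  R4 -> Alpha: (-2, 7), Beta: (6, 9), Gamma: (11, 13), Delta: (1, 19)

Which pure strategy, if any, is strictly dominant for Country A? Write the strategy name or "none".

R2

R2 vs R1: Alpha: 0>-4, Beta: 8>4, Gamma: 20>18, Delta: 15>13.
R2 vs R3: Alpha: 0>-4, Beta: 8>4, Gamma: 20>6, Delta: 15>13.
R2 vs R4: Alpha: 0>-2, Beta: 8>6, Gamma: 20>11, Delta: 15>1.
R2 strictly beats every other strategy against every opponent action, so it is strictly dominant.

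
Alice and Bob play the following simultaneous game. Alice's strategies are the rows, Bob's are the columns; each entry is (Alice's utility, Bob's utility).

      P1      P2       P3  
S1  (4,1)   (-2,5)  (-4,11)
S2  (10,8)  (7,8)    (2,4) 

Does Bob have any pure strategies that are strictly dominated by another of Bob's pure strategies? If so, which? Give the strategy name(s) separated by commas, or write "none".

none

Nothing dominates P1: P2 at S2 (8=8); P3 at S2 (8>4).
Nothing dominates P2: P1 at S1 (5>1); P3 at S2 (8>4).
P3: no other strategy beats it everywhere (P1 at S1 (11>1); P2 at S1 (11>5)).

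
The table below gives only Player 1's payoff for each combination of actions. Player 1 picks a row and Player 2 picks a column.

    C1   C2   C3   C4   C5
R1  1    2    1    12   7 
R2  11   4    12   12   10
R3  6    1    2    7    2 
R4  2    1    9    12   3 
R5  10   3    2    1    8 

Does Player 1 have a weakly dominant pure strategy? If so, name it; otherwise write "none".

R2

R2 vs R1: C1: 11>1, C2: 4>2, C3: 12>1, C4: 12=12, C5: 10>7.
R2 vs R3: C1: 11>6, C2: 4>1, C3: 12>2, C4: 12>7, C5: 10>2.
R2 vs R4: C1: 11>2, C2: 4>1, C3: 12>9, C4: 12=12, C5: 10>3.
R2 vs R5: C1: 11>10, C2: 4>3, C3: 12>2, C4: 12>1, C5: 10>8.
R2 is at least as good as every other strategy against every opponent action, so it is weakly dominant.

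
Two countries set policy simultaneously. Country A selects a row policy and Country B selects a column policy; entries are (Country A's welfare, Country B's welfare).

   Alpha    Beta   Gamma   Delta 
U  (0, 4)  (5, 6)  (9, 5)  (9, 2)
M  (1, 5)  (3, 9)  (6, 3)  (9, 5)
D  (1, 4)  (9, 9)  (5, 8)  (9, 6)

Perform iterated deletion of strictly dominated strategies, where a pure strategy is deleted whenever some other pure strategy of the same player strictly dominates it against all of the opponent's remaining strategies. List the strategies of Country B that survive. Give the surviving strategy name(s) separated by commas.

Country B's strategy Alpha is strictly dominated by Beta (U: 6>4, M: 9>5, D: 9>4) and is removed.
For Country B, Beta strictly dominates Gamma on the remaining rows (U: 6>5, M: 9>3, D: 9>8); eliminate Gamma.
For Country B, Beta strictly dominates Delta on the remaining rows (U: 6>2, M: 9>5, D: 9>6); eliminate Delta.
Country A's strategy U is strictly dominated by D (Beta: 9>5) and is removed.
For Country A, D strictly dominates M on the remaining columns (Beta: 9>3); eliminate M.
Among the remaining strategies, none is strictly dominated by another pure strategy of the same player, so the elimination stops.
Surviving strategies — Country A: {D}; Country B: {Beta}.

Beta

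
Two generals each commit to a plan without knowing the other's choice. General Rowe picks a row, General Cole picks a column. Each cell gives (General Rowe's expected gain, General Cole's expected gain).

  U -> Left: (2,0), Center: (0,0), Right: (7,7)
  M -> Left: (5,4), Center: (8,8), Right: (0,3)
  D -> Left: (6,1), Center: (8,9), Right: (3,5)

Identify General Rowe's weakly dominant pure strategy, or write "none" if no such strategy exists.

none

U fails to dominate M at Left (2<5).
M fails to dominate U at Right (0<7).
D fails to dominate U at Right (3<7).
No single strategy dominates all the others.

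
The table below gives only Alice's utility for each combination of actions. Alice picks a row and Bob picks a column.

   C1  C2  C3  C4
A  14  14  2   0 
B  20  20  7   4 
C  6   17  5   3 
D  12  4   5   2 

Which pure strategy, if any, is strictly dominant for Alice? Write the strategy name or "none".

B vs A: C1: 20>14, C2: 20>14, C3: 7>2, C4: 4>0.
B vs C: C1: 20>6, C2: 20>17, C3: 7>5, C4: 4>3.
B vs D: C1: 20>12, C2: 20>4, C3: 7>5, C4: 4>2.
B strictly beats every other strategy against every opponent action, so it is strictly dominant.

B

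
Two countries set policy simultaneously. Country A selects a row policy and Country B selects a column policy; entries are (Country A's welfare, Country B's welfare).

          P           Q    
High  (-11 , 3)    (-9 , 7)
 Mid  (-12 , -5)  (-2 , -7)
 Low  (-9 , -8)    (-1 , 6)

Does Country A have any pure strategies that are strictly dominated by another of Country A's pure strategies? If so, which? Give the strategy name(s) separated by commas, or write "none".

High, Mid

High is strictly dominated by Low (P: -9>-11, Q: -1>-9).
Low strictly dominates Mid — P: -9>-12, Q: -1>-2.
Low: no other strategy beats it everywhere (High at P (-9>-11); Mid at P (-9>-12)).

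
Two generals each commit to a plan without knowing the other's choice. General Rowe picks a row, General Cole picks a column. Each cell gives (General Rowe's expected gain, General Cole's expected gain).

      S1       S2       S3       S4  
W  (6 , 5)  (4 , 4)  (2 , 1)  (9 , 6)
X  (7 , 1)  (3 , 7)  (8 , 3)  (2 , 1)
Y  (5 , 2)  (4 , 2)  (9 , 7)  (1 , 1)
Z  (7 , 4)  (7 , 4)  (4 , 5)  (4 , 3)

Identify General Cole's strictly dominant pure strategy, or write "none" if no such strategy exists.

S1 fails to dominate S2 at X (1<7).
S2 fails to dominate S1 at W (4<5).
S3 fails to dominate S1 at W (1<5).
S4 fails to dominate S1 at X (1=1).
No single strategy dominates all the others.

none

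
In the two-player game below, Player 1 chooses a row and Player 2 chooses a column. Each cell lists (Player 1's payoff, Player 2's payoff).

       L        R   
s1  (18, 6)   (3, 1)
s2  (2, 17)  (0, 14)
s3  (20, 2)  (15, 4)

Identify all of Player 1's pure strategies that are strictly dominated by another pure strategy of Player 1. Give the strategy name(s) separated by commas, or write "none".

s3 strictly dominates s1 — L: 20>18, R: 15>3.
s2 is strictly dominated by s1 (L: 18>2, R: 3>0).
s3 is not dominated — it holds its own against s1 at L (20>18); s2 at L (20>2).

s1, s2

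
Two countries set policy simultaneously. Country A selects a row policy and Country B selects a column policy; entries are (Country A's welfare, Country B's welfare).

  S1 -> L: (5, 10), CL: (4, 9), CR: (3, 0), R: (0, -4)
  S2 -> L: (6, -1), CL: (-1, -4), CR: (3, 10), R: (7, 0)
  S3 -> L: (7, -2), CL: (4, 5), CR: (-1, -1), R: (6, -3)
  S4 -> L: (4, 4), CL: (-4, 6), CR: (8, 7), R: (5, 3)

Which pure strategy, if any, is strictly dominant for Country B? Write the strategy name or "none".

L fails to dominate CL at S3 (-2<5).
CL fails to dominate L at S1 (9<10).
CR fails to dominate L at S1 (0<10).
R fails to dominate L at S1 (-4<10).
No single strategy dominates all the others.

none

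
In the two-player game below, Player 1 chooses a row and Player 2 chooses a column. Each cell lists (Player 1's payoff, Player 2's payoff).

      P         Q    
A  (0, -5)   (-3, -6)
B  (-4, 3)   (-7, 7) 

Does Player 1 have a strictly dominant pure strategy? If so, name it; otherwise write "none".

A

A vs B: P: 0>-4, Q: -3>-7.
A strictly beats every other strategy against every opponent action, so it is strictly dominant.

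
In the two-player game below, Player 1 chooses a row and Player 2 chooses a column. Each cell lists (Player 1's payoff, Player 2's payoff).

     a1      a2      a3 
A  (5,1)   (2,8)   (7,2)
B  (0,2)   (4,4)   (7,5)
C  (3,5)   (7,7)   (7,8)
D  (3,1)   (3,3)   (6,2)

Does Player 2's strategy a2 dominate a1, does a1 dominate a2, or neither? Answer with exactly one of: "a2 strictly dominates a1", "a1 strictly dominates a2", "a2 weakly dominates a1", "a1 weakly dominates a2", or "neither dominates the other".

a2 strictly dominates a1

Compare a2 to a1 across each opponent action: A: 8>1, B: 4>2, C: 7>5, D: 3>1.
a2 gives a strictly higher payoff against each opponent action, so a2 strictly dominates a1.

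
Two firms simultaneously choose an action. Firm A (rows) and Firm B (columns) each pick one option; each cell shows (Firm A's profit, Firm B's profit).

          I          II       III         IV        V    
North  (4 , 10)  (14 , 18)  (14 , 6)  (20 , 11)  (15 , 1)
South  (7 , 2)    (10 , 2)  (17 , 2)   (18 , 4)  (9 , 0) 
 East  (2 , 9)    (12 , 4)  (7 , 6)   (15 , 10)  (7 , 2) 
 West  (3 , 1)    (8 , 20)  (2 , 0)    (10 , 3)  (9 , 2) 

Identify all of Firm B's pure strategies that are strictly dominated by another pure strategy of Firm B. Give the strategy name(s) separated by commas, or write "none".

I, III, V

I is strictly dominated by IV (North: 11>10, South: 4>2, East: 10>9, West: 3>1).
II: no other strategy beats it everywhere (I at North (18>10); III at North (18>6); IV at North (18>11); V at North (18>1)).
IV strictly dominates III — North: 11>6, South: 4>2, East: 10>6, West: 3>0.
IV is not dominated — it holds its own against I at North (11>10); II at South (4>2); III at North (11>6); V at North (11>1).
V: dominated, since II does at least as well everywhere (North: 18>1, South: 2>0, East: 4>2, West: 20>2).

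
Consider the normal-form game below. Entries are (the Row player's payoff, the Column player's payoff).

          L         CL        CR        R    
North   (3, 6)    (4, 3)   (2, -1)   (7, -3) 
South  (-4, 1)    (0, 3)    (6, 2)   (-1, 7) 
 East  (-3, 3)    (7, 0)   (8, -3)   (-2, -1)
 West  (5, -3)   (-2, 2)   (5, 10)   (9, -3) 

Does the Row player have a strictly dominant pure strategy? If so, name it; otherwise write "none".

none

North fails to dominate South at CR (2<6).
South fails to dominate North at L (-4<3).
East fails to dominate North at L (-3<3).
West fails to dominate North at CL (-2<4).
No single strategy dominates all the others.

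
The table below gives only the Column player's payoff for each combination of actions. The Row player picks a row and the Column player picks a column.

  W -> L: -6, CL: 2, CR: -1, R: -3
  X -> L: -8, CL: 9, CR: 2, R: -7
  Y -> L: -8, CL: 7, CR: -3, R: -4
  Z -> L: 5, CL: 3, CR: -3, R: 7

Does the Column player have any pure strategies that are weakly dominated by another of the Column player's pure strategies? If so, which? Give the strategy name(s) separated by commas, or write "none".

L: dominated, since R does at least as well everywhere (W: -3>-6, X: -7>-8, Y: -4>-8, Z: 7>5).
CL: no other strategy beats it everywhere (L at W (2>-6); CR at W (2>-1); R at W (2>-3)).
CR is weakly dominated by CL (W: 2>-1, X: 9>2, Y: 7>-3, Z: 3>-3).
Nothing dominates R: L at W (-3>-6); CL at Z (7>3); CR at Z (7>-3).

L, CR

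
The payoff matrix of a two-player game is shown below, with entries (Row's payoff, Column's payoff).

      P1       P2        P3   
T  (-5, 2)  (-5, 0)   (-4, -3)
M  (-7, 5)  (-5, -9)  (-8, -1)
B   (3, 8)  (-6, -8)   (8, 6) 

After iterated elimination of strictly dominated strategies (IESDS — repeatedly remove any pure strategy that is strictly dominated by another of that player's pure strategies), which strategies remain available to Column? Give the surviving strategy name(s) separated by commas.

P1

Column P2 is eliminated: P1 beats it against every remaining row (T: 2>0, M: 5>-9, B: 8>-8).
Row T is eliminated: B beats it against every remaining column (P1: 3>-5, P3: 8>-4).
For Row, B strictly dominates M on the remaining columns (P1: 3>-7, P3: 8>-8); eliminate M.
For Column, P1 strictly dominates P3 on the remaining rows (B: 8>6); eliminate P3.
Among the remaining strategies, none is strictly dominated by another pure strategy of the same player, so the elimination stops.
Surviving strategies — Row: {B}; Column: {P1}.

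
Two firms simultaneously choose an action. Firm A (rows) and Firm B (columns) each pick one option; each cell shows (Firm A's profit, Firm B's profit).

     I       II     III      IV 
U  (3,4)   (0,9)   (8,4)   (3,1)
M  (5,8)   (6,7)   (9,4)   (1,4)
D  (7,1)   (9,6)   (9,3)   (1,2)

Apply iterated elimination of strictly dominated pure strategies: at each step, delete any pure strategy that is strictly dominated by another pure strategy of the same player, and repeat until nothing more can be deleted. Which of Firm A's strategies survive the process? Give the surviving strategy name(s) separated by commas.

Firm B's strategy III is strictly dominated by II (U: 9>4, M: 7>4, D: 6>3) and is removed.
Firm B's strategy IV is strictly dominated by II (U: 9>1, M: 7>4, D: 6>2) and is removed.
Row U is eliminated: M beats it against every remaining column (I: 5>3, II: 6>0).
Firm A's strategy M is strictly dominated by D (I: 7>5, II: 9>6) and is removed.
For Firm B, II strictly dominates I on the remaining rows (D: 6>1); eliminate I.
Among the remaining strategies, none is strictly dominated by another pure strategy of the same player, so the elimination stops.
Surviving strategies — Firm A: {D}; Firm B: {II}.

D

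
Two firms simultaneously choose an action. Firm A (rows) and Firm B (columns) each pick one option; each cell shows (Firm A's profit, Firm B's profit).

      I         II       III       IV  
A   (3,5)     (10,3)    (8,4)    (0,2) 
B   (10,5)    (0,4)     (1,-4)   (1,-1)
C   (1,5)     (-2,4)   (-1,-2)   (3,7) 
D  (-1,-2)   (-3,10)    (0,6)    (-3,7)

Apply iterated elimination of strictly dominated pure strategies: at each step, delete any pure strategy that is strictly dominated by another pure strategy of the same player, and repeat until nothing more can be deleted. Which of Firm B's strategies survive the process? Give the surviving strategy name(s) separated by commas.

Firm A's strategy D is strictly dominated by A (I: 3>-1, II: 10>-3, III: 8>0, IV: 0>-3) and is removed.
Firm B's strategy II is strictly dominated by I (A: 5>3, B: 5>4, C: 5>4) and is removed.
For Firm B, I strictly dominates III on the remaining rows (A: 5>4, B: 5>-4, C: 5>-2); eliminate III.
Row A is eliminated: B beats it against every remaining column (I: 10>3, IV: 1>0).
Among the remaining strategies, none is strictly dominated by another pure strategy of the same player, so the elimination stops.
Surviving strategies — Firm A: {B, C}; Firm B: {I, IV}.

I, IV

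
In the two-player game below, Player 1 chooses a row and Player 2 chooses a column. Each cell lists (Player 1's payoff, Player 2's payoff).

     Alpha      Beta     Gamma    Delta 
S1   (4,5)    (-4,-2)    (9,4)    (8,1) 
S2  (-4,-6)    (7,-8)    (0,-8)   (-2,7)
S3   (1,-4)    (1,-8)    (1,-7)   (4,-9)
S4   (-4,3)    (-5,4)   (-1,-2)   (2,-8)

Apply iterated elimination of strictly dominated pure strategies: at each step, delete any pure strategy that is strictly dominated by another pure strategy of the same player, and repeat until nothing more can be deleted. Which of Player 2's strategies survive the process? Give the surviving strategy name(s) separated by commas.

For Player 1, S1 strictly dominates S4 on the remaining columns (Alpha: 4>-4, Beta: -4>-5, Gamma: 9>-1, Delta: 8>2); eliminate S4.
Column Beta is eliminated: Alpha beats it against every remaining row (S1: 5>-2, S2: -6>-8, S3: -4>-8).
Player 1's strategy S2 is strictly dominated by S1 (Alpha: 4>-4, Gamma: 9>0, Delta: 8>-2) and is removed.
Row S3 is eliminated: S1 beats it against every remaining column (Alpha: 4>1, Gamma: 9>1, Delta: 8>4).
Column Gamma is eliminated: Alpha beats it against every remaining row (S1: 5>4).
Player 2's strategy Delta is strictly dominated by Alpha (S1: 5>1) and is removed.
Among the remaining strategies, none is strictly dominated by another pure strategy of the same player, so the elimination stops.
Surviving strategies — Player 1: {S1}; Player 2: {Alpha}.

Alpha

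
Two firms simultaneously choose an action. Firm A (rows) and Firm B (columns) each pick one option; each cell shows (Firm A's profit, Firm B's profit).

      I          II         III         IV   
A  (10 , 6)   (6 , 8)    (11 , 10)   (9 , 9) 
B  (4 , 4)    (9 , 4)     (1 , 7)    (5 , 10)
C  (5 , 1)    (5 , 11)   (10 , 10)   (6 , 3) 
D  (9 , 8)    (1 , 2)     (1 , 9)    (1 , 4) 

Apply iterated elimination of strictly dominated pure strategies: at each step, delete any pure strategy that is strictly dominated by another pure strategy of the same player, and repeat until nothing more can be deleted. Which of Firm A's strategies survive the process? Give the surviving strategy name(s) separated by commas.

A

Firm A's strategy C is strictly dominated by A (I: 10>5, II: 6>5, III: 11>10, IV: 9>6) and is removed.
For Firm A, A strictly dominates D on the remaining columns (I: 10>9, II: 6>1, III: 11>1, IV: 9>1); eliminate D.
Firm B's strategy I is strictly dominated by III (A: 10>6, B: 7>4) and is removed.
For Firm B, III strictly dominates II on the remaining rows (A: 10>8, B: 7>4); eliminate II.
For Firm A, A strictly dominates B on the remaining columns (III: 11>1, IV: 9>5); eliminate B.
For Firm B, III strictly dominates IV on the remaining rows (A: 10>9); eliminate IV.
Among the remaining strategies, none is strictly dominated by another pure strategy of the same player, so the elimination stops.
Surviving strategies — Firm A: {A}; Firm B: {III}.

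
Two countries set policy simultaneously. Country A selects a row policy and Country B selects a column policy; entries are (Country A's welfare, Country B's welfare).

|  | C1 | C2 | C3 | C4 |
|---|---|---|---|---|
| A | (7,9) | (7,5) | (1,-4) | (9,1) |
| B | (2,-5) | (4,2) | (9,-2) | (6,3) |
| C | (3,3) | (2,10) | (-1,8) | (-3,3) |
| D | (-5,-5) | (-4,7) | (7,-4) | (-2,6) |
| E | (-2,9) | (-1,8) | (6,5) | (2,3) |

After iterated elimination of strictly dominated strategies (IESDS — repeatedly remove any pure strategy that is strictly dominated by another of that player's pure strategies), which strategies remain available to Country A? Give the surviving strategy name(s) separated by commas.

A

Country A's strategy C is strictly dominated by A (C1: 7>3, C2: 7>2, C3: 1>-1, C4: 9>-3) and is removed.
Row D is eliminated: B beats it against every remaining column (C1: 2>-5, C2: 4>-4, C3: 9>7, C4: 6>-2).
Row E is eliminated: B beats it against every remaining column (C1: 2>-2, C2: 4>-1, C3: 9>6, C4: 6>2).
Country B's strategy C3 is strictly dominated by C2 (A: 5>-4, B: 2>-2) and is removed.
Row B is eliminated: A beats it against every remaining column (C1: 7>2, C2: 7>4, C4: 9>6).
For Country B, C1 strictly dominates C2 on the remaining rows (A: 9>5); eliminate C2.
Country B's strategy C4 is strictly dominated by C1 (A: 9>1) and is removed.
Among the remaining strategies, none is strictly dominated by another pure strategy of the same player, so the elimination stops.
Surviving strategies — Country A: {A}; Country B: {C1}.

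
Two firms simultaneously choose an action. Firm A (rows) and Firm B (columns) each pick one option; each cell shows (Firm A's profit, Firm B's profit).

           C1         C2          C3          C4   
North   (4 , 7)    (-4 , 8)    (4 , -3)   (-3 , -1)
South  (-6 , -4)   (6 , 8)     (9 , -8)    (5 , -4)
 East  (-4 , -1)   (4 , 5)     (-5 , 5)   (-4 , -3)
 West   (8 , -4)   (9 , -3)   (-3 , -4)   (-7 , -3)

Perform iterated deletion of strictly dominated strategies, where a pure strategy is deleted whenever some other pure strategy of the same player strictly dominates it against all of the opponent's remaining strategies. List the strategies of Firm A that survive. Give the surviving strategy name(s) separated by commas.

South, West

Column C1 is eliminated: C2 beats it against every remaining row (North: 8>7, South: 8>-4, East: 5>-1, West: -3>-4).
Firm A's strategy North is strictly dominated by South (C2: 6>-4, C3: 9>4, C4: 5>-3) and is removed.
Row East is eliminated: South beats it against every remaining column (C2: 6>4, C3: 9>-5, C4: 5>-4).
For Firm B, C2 strictly dominates C3 on the remaining rows (South: 8>-8, West: -3>-4); eliminate C3.
Among the remaining strategies, none is strictly dominated by another pure strategy of the same player, so the elimination stops.
Surviving strategies — Firm A: {South, West}; Firm B: {C2, C4}.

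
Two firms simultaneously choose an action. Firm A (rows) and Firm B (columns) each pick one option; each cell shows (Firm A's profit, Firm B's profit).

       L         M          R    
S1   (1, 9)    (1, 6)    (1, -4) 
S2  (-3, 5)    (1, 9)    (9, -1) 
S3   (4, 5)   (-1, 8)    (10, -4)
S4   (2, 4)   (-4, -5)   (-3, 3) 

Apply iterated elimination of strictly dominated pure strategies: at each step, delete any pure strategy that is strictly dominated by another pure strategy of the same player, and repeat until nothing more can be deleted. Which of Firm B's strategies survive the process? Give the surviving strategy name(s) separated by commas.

Firm A's strategy S4 is strictly dominated by S3 (L: 4>2, M: -1>-4, R: 10>-3) and is removed.
Firm B's strategy R is strictly dominated by L (S1: 9>-4, S2: 5>-1, S3: 5>-4) and is removed.
Among the remaining strategies, none is strictly dominated by another pure strategy of the same player, so the elimination stops.
Surviving strategies — Firm A: {S1, S2, S3}; Firm B: {L, M}.

L, M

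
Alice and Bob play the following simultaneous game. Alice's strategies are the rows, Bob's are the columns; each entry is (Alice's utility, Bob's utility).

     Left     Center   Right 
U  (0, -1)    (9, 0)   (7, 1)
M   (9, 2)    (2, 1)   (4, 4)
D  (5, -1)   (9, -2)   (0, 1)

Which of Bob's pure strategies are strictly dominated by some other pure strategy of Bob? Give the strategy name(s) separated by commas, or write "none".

Left is strictly dominated by Right (U: 1>-1, M: 4>2, D: 1>-1).
Center is strictly dominated by Right (U: 1>0, M: 4>1, D: 1>-2).
Right: no other strategy beats it everywhere (Left at U (1>-1); Center at U (1>0)).

Left, Center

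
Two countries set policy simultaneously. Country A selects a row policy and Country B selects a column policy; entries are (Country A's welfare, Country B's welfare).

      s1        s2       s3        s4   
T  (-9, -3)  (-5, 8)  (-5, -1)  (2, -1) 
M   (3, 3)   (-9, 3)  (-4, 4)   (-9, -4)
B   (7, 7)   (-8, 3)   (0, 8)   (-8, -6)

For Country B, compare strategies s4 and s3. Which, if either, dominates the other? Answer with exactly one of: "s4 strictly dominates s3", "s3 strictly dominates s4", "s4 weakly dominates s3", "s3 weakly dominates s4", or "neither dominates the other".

s3 weakly dominates s4

s4's payoffs vs s3's, by Country A's action — T: -1=-1, M: -4<4, B: -6<8.
s3 is at least as good everywhere and strictly better somewhere (tied at T), so s3 weakly dominates s4.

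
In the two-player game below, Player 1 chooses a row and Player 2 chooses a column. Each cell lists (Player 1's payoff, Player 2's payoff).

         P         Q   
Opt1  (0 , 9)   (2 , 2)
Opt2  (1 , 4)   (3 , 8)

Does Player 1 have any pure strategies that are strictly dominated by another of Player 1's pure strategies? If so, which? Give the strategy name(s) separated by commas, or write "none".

Opt1

Opt2 strictly dominates Opt1 — P: 1>0, Q: 3>2.
Nothing dominates Opt2: Opt1 at P (1>0).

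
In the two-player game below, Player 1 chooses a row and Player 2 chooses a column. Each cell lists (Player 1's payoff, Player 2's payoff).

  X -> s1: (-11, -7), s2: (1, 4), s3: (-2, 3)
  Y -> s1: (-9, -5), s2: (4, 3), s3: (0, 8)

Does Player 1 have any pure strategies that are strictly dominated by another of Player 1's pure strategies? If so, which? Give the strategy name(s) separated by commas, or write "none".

X

Y strictly dominates X — s1: -9>-11, s2: 4>1, s3: 0>-2.
Nothing dominates Y: X at s1 (-9>-11).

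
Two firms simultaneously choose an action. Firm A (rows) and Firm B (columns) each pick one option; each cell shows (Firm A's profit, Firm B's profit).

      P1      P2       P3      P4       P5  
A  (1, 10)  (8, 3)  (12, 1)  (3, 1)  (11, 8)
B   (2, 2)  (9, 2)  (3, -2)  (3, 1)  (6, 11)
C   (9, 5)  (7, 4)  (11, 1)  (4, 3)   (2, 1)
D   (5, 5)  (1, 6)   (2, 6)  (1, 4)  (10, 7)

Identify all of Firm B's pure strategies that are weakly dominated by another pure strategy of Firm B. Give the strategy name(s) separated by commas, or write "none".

P3, P4

Nothing dominates P1: P2 at A (10>3); P3 at A (10>1); P4 at A (10>1); P5 at A (10>8).
P2 is not dominated — it holds its own against P1 at D (6>5); P3 at A (3>1); P4 at A (3>1); P5 at C (4>1).
P3: dominated, since P2 does at least as well everywhere (A: 3>1, B: 2>-2, C: 4>1, D: 6=6).
P4: dominated, since P1 does at least as well everywhere (A: 10>1, B: 2>1, C: 5>3, D: 5>4).
Nothing dominates P5: P1 at B (11>2); P2 at A (8>3); P3 at A (8>1); P4 at A (8>1).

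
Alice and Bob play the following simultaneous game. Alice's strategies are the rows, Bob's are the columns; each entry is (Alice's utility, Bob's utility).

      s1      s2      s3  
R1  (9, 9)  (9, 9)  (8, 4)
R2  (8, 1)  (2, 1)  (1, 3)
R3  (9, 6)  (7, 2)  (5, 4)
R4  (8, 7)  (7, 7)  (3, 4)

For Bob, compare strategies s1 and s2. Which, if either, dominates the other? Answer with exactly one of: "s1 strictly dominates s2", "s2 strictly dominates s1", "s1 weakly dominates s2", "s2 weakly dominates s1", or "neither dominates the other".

s1 weakly dominates s2

Compare s1 to s2 across each opponent action: R1: 9=9, R2: 1=1, R3: 6>2, R4: 7=7.
s1 is at least as good everywhere and strictly better somewhere (tied only at R1, R2, R4), so s1 weakly but not strictly dominates s2.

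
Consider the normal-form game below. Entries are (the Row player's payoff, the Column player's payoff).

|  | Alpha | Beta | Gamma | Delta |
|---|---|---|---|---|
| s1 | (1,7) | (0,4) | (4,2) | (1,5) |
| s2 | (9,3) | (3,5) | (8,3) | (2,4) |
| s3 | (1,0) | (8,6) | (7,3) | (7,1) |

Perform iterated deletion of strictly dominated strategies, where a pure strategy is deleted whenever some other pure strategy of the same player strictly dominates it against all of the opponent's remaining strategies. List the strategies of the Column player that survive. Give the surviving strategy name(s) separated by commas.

Row s1 is eliminated: s2 beats it against every remaining column (Alpha: 9>1, Beta: 3>0, Gamma: 8>4, Delta: 2>1).
Column Alpha is eliminated: Beta beats it against every remaining row (s2: 5>3, s3: 6>0).
The Column player's strategy Gamma is strictly dominated by Beta (s2: 5>3, s3: 6>3) and is removed.
The Row player's strategy s2 is strictly dominated by s3 (Beta: 8>3, Delta: 7>2) and is removed.
Column Delta is eliminated: Beta beats it against every remaining row (s3: 6>1).
Among the remaining strategies, none is strictly dominated by another pure strategy of the same player, so the elimination stops.
Surviving strategies — the Row player: {s3}; the Column player: {Beta}.

Beta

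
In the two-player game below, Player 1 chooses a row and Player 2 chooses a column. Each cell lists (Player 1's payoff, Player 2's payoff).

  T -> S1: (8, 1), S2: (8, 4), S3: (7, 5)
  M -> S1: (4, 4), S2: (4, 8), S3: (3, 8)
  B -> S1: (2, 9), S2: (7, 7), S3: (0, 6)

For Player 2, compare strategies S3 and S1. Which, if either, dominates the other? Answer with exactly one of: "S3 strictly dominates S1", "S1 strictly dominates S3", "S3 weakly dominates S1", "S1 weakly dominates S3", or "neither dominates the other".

neither dominates the other

Compare S3 to S1 across each choice by Player 1: T: 5>1, M: 8>4, B: 6<9.
S3 does better at T, M but worse at B; neither strategy dominates the other.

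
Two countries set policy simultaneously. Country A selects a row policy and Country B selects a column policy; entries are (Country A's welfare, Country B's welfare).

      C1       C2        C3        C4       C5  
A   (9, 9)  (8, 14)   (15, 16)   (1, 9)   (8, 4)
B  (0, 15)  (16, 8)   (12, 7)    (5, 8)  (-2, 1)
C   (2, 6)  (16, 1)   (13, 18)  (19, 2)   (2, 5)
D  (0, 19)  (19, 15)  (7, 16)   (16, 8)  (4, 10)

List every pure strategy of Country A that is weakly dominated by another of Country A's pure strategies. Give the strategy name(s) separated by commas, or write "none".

B

A is not dominated — it holds its own against B at C1 (9>0); C at C1 (9>2); D at C1 (9>0).
C weakly dominates B — C1: 2>0, C2: 16=16, C3: 13>12, C4: 19>5, C5: 2>-2.
C: no other strategy beats it everywhere (A at C2 (16>8); B at C1 (2>0); D at C1 (2>0)).
D is not dominated — it holds its own against A at C2 (19>8); B at C2 (19>16); C at C2 (19>16).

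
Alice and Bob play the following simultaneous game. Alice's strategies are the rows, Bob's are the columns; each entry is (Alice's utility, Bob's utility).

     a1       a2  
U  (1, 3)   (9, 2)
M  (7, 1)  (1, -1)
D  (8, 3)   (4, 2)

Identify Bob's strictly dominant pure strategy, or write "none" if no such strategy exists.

a1 vs a2: U: 3>2, M: 1>-1, D: 3>2.
a1 strictly beats every other strategy against every opponent action, so it is strictly dominant.

a1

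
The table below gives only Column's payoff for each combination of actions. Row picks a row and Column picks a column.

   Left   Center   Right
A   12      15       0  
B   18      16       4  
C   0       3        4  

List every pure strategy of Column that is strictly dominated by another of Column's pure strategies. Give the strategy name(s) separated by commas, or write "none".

none

Nothing dominates Left: Center at B (18>16); Right at A (12>0).
Nothing dominates Center: Left at A (15>12); Right at A (15>0).
Nothing dominates Right: Left at C (4>0); Center at C (4>3).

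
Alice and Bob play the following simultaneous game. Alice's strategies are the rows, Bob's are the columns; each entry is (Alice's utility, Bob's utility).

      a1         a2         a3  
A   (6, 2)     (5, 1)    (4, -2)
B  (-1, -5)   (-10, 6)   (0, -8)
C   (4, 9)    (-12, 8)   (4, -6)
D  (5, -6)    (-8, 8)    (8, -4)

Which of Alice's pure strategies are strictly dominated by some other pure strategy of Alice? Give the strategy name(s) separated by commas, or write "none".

Nothing dominates A: B at a1 (6>-1); C at a1 (6>4); D at a1 (6>5).
A strictly dominates B — a1: 6>-1, a2: 5>-10, a3: 4>0.
C: dominated, since D does at least as well everywhere (a1: 5>4, a2: -8>-12, a3: 8>4).
Nothing dominates D: A at a3 (8>4); B at a1 (5>-1); C at a1 (5>4).

B, C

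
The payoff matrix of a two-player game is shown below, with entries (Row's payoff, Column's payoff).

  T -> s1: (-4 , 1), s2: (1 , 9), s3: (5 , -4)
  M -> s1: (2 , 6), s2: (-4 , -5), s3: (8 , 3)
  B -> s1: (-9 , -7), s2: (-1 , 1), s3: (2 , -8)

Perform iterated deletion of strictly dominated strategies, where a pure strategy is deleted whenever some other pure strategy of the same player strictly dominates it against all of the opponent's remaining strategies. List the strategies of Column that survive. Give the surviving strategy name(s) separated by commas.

s1, s2

Row's strategy B is strictly dominated by T (s1: -4>-9, s2: 1>-1, s3: 5>2) and is removed.
Column s3 is eliminated: s1 beats it against every remaining row (T: 1>-4, M: 6>3).
Among the remaining strategies, none is strictly dominated by another pure strategy of the same player, so the elimination stops.
Surviving strategies — Row: {T, M}; Column: {s1, s2}.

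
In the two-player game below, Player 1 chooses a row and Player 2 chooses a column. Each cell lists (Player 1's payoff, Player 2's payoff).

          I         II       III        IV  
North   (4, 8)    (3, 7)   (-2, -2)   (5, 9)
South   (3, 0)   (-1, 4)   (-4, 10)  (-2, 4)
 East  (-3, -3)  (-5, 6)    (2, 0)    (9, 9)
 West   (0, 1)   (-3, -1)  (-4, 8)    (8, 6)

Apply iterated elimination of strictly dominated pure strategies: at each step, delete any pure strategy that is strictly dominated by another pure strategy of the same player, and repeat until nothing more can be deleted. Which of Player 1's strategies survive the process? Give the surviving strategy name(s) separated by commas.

Player 1's strategy South is strictly dominated by North (I: 4>3, II: 3>-1, III: -2>-4, IV: 5>-2) and is removed.
Player 2's strategy I is strictly dominated by IV (North: 9>8, East: 9>-3, West: 6>1) and is removed.
For Player 2, IV strictly dominates II on the remaining rows (North: 9>7, East: 9>6, West: 6>-1); eliminate II.
Player 1's strategy North is strictly dominated by East (III: 2>-2, IV: 9>5) and is removed.
For Player 1, East strictly dominates West on the remaining columns (III: 2>-4, IV: 9>8); eliminate West.
For Player 2, IV strictly dominates III on the remaining rows (East: 9>0); eliminate III.
Among the remaining strategies, none is strictly dominated by another pure strategy of the same player, so the elimination stops.
Surviving strategies — Player 1: {East}; Player 2: {IV}.

East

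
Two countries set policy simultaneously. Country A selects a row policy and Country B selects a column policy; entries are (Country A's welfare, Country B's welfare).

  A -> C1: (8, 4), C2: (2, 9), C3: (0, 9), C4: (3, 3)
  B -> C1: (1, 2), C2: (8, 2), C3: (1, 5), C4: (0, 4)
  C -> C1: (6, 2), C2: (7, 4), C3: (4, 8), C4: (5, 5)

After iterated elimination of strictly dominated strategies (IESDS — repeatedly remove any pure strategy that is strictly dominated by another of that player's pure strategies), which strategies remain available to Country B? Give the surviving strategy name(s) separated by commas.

Column C1 is eliminated: C3 beats it against every remaining row (A: 9>4, B: 5>2, C: 8>2).
Country A's strategy A is strictly dominated by C (C2: 7>2, C3: 4>0, C4: 5>3) and is removed.
For Country B, C3 strictly dominates C2 on the remaining rows (B: 5>2, C: 8>4); eliminate C2.
For Country A, C strictly dominates B on the remaining columns (C3: 4>1, C4: 5>0); eliminate B.
Column C4 is eliminated: C3 beats it against every remaining row (C: 8>5).
Among the remaining strategies, none is strictly dominated by another pure strategy of the same player, so the elimination stops.
Surviving strategies — Country A: {C}; Country B: {C3}.

C3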